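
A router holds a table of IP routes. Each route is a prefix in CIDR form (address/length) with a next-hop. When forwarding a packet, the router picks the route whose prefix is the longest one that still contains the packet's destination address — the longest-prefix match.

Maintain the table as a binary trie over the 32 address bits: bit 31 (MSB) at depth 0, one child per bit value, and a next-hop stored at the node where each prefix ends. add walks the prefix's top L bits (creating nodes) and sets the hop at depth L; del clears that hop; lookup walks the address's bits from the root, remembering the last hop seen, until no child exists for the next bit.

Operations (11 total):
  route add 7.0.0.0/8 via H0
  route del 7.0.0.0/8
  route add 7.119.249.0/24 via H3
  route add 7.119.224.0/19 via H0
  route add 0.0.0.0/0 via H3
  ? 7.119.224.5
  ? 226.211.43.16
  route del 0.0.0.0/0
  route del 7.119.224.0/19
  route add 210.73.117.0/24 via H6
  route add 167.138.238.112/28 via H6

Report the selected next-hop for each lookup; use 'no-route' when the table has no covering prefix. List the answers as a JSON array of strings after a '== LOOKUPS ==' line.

Apply in order:
  + 7.0.0.0/8 (H0) depth=8
  del 7.0.0.0/8 (clear depth 8)
  + 7.119.249.0/24 (H3) depth=24
  + 7.119.224.0/19 (H0) depth=19
  + 0.0.0.0/0 (H3) depth=0
  ? 7.119.224.5  path d0:H3→d1:-→d2:-→d3:-→d4:-→d5:-→d6:-→d7:-→d8:-→d9:-→d10:-→d11:-→d12:-→d13:-→d14:-→d15:-→d16:-→d17:-→d18:-→d19:H0  best=H0
  ? 226.211.43.16  path d0:H3  best=H3
  del 0.0.0.0/0 (clear depth 0)
  del 7.119.224.0/19 (clear depth 19)
  + 210.73.117.0/24 (H6) depth=24
  + 167.138.238.112/28 (H6) depth=28

== LOOKUPS ==
["H0","H3"]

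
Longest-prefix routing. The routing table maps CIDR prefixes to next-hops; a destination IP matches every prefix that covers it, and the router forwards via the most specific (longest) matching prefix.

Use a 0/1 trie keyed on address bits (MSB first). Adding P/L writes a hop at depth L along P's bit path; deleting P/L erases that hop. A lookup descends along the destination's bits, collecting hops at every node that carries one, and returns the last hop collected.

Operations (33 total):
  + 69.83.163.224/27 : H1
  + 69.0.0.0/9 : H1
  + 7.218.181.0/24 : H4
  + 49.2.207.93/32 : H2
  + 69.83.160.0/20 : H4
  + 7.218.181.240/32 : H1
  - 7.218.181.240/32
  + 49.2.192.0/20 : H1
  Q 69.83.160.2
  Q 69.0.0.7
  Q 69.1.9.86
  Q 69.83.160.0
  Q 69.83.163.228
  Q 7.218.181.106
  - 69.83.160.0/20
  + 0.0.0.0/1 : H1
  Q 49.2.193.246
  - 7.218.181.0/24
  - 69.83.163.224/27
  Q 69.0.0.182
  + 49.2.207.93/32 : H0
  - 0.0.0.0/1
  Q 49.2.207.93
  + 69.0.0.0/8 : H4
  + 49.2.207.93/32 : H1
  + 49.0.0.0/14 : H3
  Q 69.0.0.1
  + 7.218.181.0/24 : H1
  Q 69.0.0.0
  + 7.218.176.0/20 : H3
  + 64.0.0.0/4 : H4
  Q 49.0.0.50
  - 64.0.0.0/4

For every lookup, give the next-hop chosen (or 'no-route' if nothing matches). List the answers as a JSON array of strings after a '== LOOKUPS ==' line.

Process each operation:
  add 69.83.163.224/27 -> H1 at depth 27
  add 69.0.0.0/9 -> H1 at depth 9
  add 7.218.181.0/24 -> H4 at depth 24
  add 49.2.207.93/32 -> H2 at depth 32
  add 69.83.160.0/20 -> H4 at depth 20
  add 7.218.181.240/32 -> H1 at depth 32
  - 7.218.181.240/32 clear@32
  add 49.2.192.0/20 -> H1 at depth 20
  ? 69.83.160.2  path d0:-→d1:-→d2:-→d3:-→d4:-→d5:-→d6:-→d7:-→d8:-→d9:H1→d10:-→d11:-→d12:-→d13:-→d14:-→d15:-→d16:-→d17:-→d18:-→d19:-→d20:H4→d21:-→d22:-  best=H4
  ? 69.0.0.7  path d0:-→d1:-→d2:-→d3:-→d4:-→d5:-→d6:-→d7:-→d8:-→d9:H1  best=H1
  ? 69.1.9.86  path d0:-→d1:-→d2:-→d3:-→d4:-→d5:-→d6:-→d7:-→d8:-→d9:H1  best=H1
  ? 69.83.160.0  path d0:-→d1:-→d2:-→d3:-→d4:-→d5:-→d6:-→d7:-→d8:-→d9:H1→d10:-→d11:-→d12:-→d13:-→d14:-→d15:-→d16:-→d17:-→d18:-→d19:-→d20:H4→d21:-→d22:-  best=H4
  ? 69.83.163.228  path d0:-→d1:-→d2:-→d3:-→d4:-→d5:-→d6:-→d7:-→d8:-→d9:H1→d10:-→d11:-→d12:-→d13:-→d14:-→d15:-→d16:-→d17:-→d18:-→d19:-→d20:H4→d21:-→d22:-→d23:-→d24:-→d25:-→d26:-→d27:H1  best=H1
  ? 7.218.181.106  path d0:-→d1:-→d2:-→d3:-→d4:-→d5:-→d6:-→d7:-→d8:-→d9:-→d10:-→d11:-→d12:-→d13:-→d14:-→d15:-→d16:-→d17:-→d18:-→d19:-→d20:-→d21:-→d22:-→d23:-→d24:H4  best=H4
  - 69.83.160.0/20 clear@20
  add 0.0.0.0/1 -> H1 at depth 1
  ? 49.2.193.246  path d0:-→d1:H1→d2:-→d3:-→d4:-→d5:-→d6:-→d7:-→d8:-→d9:-→d10:-→d11:-→d12:-→d13:-→d14:-→d15:-→d16:-→d17:-→d18:-→d19:-→d20:H1  best=H1
  - 7.218.181.0/24 clear@24
  - 69.83.163.224/27 clear@27
  ? 69.0.0.182  path d0:-→d1:H1→d2:-→d3:-→d4:-→d5:-→d6:-→d7:-→d8:-→d9:H1  best=H1
  add 49.2.207.93/32 -> H0 at depth 32
  - 0.0.0.0/1 clear@1
  ? 49.2.207.93  path d0:-→d1:-→d2:-→d3:-→d4:-→d5:-→d6:-→d7:-→d8:-→d9:-→d10:-→d11:-→d12:-→d13:-→d14:-→d15:-→d16:-→d17:-→d18:-→d19:-→d20:H1→d21:-→d22:-→d23:-→d24:-→d25:-→d26:-→d27:-→d28:-→d29:-→d30:-→d31:-→d32:H0  best=H0
  add 69.0.0.0/8 -> H4 at depth 8
  add 49.2.207.93/32 -> H1 at depth 32
  add 49.0.0.0/14 -> H3 at depth 14
  ? 69.0.0.1  path d0:-→d1:-→d2:-→d3:-→d4:-→d5:-→d6:-→d7:-→d8:H4→d9:H1  best=H1
  add 7.218.181.0/24 -> H1 at depth 24
  ? 69.0.0.0  path d0:-→d1:-→d2:-→d3:-→d4:-→d5:-→d6:-→d7:-→d8:H4→d9:H1  best=H1
  add 7.218.176.0/20 -> H3 at depth 20
  add 64.0.0.0/4 -> H4 at depth 4
  ? 49.0.0.50  path d0:-→d1:-→d2:-→d3:-→d4:-→d5:-→d6:-→d7:-→d8:-→d9:-→d10:-→d11:-→d12:-→d13:-→d14:H3  best=H3
  - 64.0.0.0/4 clear@4

== LOOKUPS ==
["H4","H1","H1","H4","H1","H4","H1","H1","H0","H1","H1","H3"]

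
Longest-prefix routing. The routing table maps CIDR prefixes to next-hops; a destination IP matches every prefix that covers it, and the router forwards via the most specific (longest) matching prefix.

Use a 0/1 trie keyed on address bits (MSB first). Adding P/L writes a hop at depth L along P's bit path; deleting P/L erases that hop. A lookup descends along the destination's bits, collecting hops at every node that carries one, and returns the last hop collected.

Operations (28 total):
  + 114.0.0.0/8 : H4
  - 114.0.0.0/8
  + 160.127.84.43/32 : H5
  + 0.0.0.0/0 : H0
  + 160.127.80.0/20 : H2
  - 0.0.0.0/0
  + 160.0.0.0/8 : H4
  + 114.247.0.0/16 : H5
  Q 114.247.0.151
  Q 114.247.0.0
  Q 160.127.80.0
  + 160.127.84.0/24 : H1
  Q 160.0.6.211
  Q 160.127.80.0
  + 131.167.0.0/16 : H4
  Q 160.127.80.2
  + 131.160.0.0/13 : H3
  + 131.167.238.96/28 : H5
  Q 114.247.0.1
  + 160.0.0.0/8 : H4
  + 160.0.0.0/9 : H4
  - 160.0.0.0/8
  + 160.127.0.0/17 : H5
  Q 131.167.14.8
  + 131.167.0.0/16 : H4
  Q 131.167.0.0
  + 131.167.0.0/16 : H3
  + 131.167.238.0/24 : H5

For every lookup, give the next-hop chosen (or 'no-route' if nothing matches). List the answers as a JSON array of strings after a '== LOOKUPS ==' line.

Apply in order:
  add 114.0.0.0/8 -> H4 at depth 8
  del 114.0.0.0/8 (clear depth 8)
  add 160.127.84.43/32 -> H5 at depth 32
  add 0.0.0.0/0 -> H0 at depth 0
  add 160.127.80.0/20 -> H2 at depth 20
  del 0.0.0.0/0 (clear depth 0)
  add 160.0.0.0/8 -> H4 at depth 8
  add 114.247.0.0/16 -> H5 at depth 16
  lookup 114.247.0.151: bits 0111001011110111 walk d0:-→d1:-→d2:-→d3:-→d4:-→d5:-→d6:-→d7:-→d8:-→d9:-→d10:-→d11:-→d12:-→d13:-→d14:-→d15:-→d16:H5 -> H5
  lookup 114.247.0.0: bits 0111001011110111 walk d0:-→d1:-→d2:-→d3:-→d4:-→d5:-→d6:-→d7:-→d8:-→d9:-→d10:-→d11:-→d12:-→d13:-→d14:-→d15:-→d16:H5 -> H5
  lookup 160.127.80.0: bits 101000000111111101010 walk d0:-→d1:-→d2:-→d3:-→d4:-→d5:-→d6:-→d7:-→d8:H4→d9:-→d10:-→d11:-→d12:-→d13:-→d14:-→d15:-→d16:-→d17:-→d18:-→d19:-→d20:H2→d21:- -> H2
  add 160.127.84.0/24 -> H1 at depth 24
  lookup 160.0.6.211: bits 101000000 walk d0:-→d1:-→d2:-→d3:-→d4:-→d5:-→d6:-→d7:-→d8:H4→d9:- -> H4
  lookup 160.127.80.0: bits 101000000111111101010 walk d0:-→d1:-→d2:-→d3:-→d4:-→d5:-→d6:-→d7:-→d8:H4→d9:-→d10:-→d11:-→d12:-→d13:-→d14:-→d15:-→d16:-→d17:-→d18:-→d19:-→d20:H2→d21:- -> H2
  add 131.167.0.0/16 -> H4 at depth 16
  lookup 160.127.80.2: bits 101000000111111101010 walk d0:-→d1:-→d2:-→d3:-→d4:-→d5:-→d6:-→d7:-→d8:H4→d9:-→d10:-→d11:-→d12:-→d13:-→d14:-→d15:-→d16:-→d17:-→d18:-→d19:-→d20:H2→d21:- -> H2
  add 131.160.0.0/13 -> H3 at depth 13
  add 131.167.238.96/28 -> H5 at depth 28
  lookup 114.247.0.1: bits 0111001011110111 walk d0:-→d1:-→d2:-→d3:-→d4:-→d5:-→d6:-→d7:-→d8:-→d9:-→d10:-→d11:-→d12:-→d13:-→d14:-→d15:-→d16:H5 -> H5
  add 160.0.0.0/8 -> H4 at depth 8
  add 160.0.0.0/9 -> H4 at depth 9
  del 160.0.0.0/8 (clear depth 8)
  add 160.127.0.0/17 -> H5 at depth 17
  lookup 131.167.14.8: bits 1000001110100111 walk d0:-→d1:-→d2:-→d3:-→d4:-→d5:-→d6:-→d7:-→d8:-→d9:-→d10:-→d11:-→d12:-→d13:H3→d14:-→d15:-→d16:H4 -> H4
  add 131.167.0.0/16 -> H4 at depth 16
  lookup 131.167.0.0: bits 1000001110100111 walk d0:-→d1:-→d2:-→d3:-→d4:-→d5:-→d6:-→d7:-→d8:-→d9:-→d10:-→d11:-→d12:-→d13:H3→d14:-→d15:-→d16:H4 -> H4
  add 131.167.0.0/16 -> H3 at depth 16
  add 131.167.238.0/24 -> H5 at depth 24

== LOOKUPS ==
["H5","H5","H2","H4","H2","H2","H5","H4","H4"]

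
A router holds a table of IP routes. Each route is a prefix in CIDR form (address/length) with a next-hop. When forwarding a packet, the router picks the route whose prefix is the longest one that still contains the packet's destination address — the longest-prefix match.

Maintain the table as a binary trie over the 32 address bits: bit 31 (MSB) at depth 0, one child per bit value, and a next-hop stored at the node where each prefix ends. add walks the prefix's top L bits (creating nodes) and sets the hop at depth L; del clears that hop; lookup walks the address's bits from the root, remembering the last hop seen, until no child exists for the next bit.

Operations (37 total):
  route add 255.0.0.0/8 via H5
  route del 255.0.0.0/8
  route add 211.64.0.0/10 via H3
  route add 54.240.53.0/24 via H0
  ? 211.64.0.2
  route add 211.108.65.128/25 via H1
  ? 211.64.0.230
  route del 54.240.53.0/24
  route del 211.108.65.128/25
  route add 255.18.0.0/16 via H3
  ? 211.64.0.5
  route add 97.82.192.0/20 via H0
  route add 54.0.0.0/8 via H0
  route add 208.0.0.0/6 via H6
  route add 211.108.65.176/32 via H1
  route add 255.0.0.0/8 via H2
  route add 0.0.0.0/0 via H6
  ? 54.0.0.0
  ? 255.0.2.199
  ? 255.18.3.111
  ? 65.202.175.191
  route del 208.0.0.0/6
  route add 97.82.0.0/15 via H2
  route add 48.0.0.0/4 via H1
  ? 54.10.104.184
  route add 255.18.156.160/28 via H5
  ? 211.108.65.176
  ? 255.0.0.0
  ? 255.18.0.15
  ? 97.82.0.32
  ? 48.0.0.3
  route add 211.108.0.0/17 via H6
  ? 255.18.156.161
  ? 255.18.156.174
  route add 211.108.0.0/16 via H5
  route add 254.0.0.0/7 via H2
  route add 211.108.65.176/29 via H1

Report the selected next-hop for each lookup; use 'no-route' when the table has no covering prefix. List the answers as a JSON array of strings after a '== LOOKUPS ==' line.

Trace:
  + 255.0.0.0/8 (H5) depth=8
  - 255.0.0.0/8 clear@8
  + 211.64.0.0/10 (H3) depth=10
  + 54.240.53.0/24 (H0) depth=24
  ? 211.64.0.2  path d0:-→d1:-→d2:-→d3:-→d4:-→d5:-→d6:-→d7:-→d8:-→d9:-→d10:H3  best=H3
  + 211.108.65.128/25 (H1) depth=25
  ? 211.64.0.230  path d0:-→d1:-→d2:-→d3:-→d4:-→d5:-→d6:-→d7:-→d8:-→d9:-→d10:H3  best=H3
  - 54.240.53.0/24 clear@24
  - 211.108.65.128/25 clear@25
  + 255.18.0.0/16 (H3) depth=16
  ? 211.64.0.5  path d0:-→d1:-→d2:-→d3:-→d4:-→d5:-→d6:-→d7:-→d8:-→d9:-→d10:H3  best=H3
  + 97.82.192.0/20 (H0) depth=20
  + 54.0.0.0/8 (H0) depth=8
  + 208.0.0.0/6 (H6) depth=6
  + 211.108.65.176/32 (H1) depth=32
  + 255.0.0.0/8 (H2) depth=8
  + 0.0.0.0/0 (H6) depth=0
  ? 54.0.0.0  path d0:H6→d1:-→d2:-→d3:-→d4:-→d5:-→d6:-→d7:-→d8:H0  best=H0
  ? 255.0.2.199  path d0:H6→d1:-→d2:-→d3:-→d4:-→d5:-→d6:-→d7:-→d8:H2→d9:-→d10:-→d11:-  best=H2
  ? 255.18.3.111  path d0:H6→d1:-→d2:-→d3:-→d4:-→d5:-→d6:-→d7:-→d8:H2→d9:-→d10:-→d11:-→d12:-→d13:-→d14:-→d15:-→d16:H3  best=H3
  ? 65.202.175.191  path d0:H6→d1:-→d2:-  best=H6
  - 208.0.0.0/6 clear@6
  + 97.82.0.0/15 (H2) depth=15
  + 48.0.0.0/4 (H1) depth=4
  ? 54.10.104.184  path d0:H6→d1:-→d2:-→d3:-→d4:H1→d5:-→d6:-→d7:-→d8:H0  best=H0
  + 255.18.156.160/28 (H5) depth=28
  ? 211.108.65.176  path d0:H6→d1:-→d2:-→d3:-→d4:-→d5:-→d6:-→d7:-→d8:-→d9:-→d10:H3→d11:-→d12:-→d13:-→d14:-→d15:-→d16:-→d17:-→d18:-→d19:-→d20:-→d21:-→d22:-→d23:-→d24:-→d25:-→d26:-→d27:-→d28:-→d29:-→d30:-→d31:-→d32:H1  best=H1
  ? 255.0.0.0  path d0:H6→d1:-→d2:-→d3:-→d4:-→d5:-→d6:-→d7:-→d8:H2→d9:-→d10:-→d11:-  best=H2
  ? 255.18.0.15  path d0:H6→d1:-→d2:-→d3:-→d4:-→d5:-→d6:-→d7:-→d8:H2→d9:-→d10:-→d11:-→d12:-→d13:-→d14:-→d15:-→d16:H3  best=H3
  ? 97.82.0.32  path d0:H6→d1:-→d2:-→d3:-→d4:-→d5:-→d6:-→d7:-→d8:-→d9:-→d10:-→d11:-→d12:-→d13:-→d14:-→d15:H2→d16:-  best=H2
  ? 48.0.0.3  path d0:H6→d1:-→d2:-→d3:-→d4:H1→d5:-  best=H1
  + 211.108.0.0/17 (H6) depth=17
  ? 255.18.156.161  path d0:H6→d1:-→d2:-→d3:-→d4:-→d5:-→d6:-→d7:-→d8:H2→d9:-→d10:-→d11:-→d12:-→d13:-→d14:-→d15:-→d16:H3→d17:-→d18:-→d19:-→d20:-→d21:-→d22:-→d23:-→d24:-→d25:-→d26:-→d27:-→d28:H5  best=H5
  ? 255.18.156.174  path d0:H6→d1:-→d2:-→d3:-→d4:-→d5:-→d6:-→d7:-→d8:H2→d9:-→d10:-→d11:-→d12:-→d13:-→d14:-→d15:-→d16:H3→d17:-→d18:-→d19:-→d20:-→d21:-→d22:-→d23:-→d24:-→d25:-→d26:-→d27:-→d28:H5  best=H5
  + 211.108.0.0/16 (H5) depth=16
  + 254.0.0.0/7 (H2) depth=7
  + 211.108.65.176/29 (H1) depth=29

== LOOKUPS ==
["H3","H3","H3","H0","H2","H3","H6","H0","H1","H2","H3","H2","H1","H5","H5"]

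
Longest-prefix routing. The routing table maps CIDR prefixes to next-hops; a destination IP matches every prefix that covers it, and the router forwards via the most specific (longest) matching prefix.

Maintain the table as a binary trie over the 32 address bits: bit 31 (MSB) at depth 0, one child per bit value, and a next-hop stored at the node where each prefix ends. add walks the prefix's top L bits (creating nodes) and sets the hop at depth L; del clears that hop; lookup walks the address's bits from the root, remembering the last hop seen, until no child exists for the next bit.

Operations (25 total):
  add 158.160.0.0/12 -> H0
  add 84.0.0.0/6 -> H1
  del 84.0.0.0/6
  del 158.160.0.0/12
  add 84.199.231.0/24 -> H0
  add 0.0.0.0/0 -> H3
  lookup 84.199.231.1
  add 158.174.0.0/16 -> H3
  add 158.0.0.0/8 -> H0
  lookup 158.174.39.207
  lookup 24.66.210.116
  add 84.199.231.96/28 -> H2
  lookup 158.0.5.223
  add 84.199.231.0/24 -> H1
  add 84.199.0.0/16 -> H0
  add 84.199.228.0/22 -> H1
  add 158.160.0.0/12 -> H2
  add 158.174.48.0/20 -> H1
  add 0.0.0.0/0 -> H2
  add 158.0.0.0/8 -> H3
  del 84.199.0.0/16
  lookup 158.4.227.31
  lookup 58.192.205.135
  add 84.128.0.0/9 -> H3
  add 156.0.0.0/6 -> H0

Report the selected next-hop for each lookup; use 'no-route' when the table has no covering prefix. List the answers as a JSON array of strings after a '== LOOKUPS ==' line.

Trace:
  + 158.160.0.0/12 (H0) depth=12
  + 84.0.0.0/6 (H1) depth=6
  del 84.0.0.0/6 (clear depth 6)
  del 158.160.0.0/12 (clear depth 12)
  + 84.199.231.0/24 (H0) depth=24
  + 0.0.0.0/0 (H3) depth=0
  ? 84.199.231.1  path d0:H3→d1:-→d2:-→d3:-→d4:-→d5:-→d6:-→d7:-→d8:-→d9:-→d10:-→d11:-→d12:-→d13:-→d14:-→d15:-→d16:-→d17:-→d18:-→d19:-→d20:-→d21:-→d22:-→d23:-→d24:H0  best=H0
  + 158.174.0.0/16 (H3) depth=16
  + 158.0.0.0/8 (H0) depth=8
  ? 158.174.39.207  path d0:H3→d1:-→d2:-→d3:-→d4:-→d5:-→d6:-→d7:-→d8:H0→d9:-→d10:-→d11:-→d12:-→d13:-→d14:-→d15:-→d16:H3  best=H3
  ? 24.66.210.116  path d0:H3→d1:-  best=H3
  + 84.199.231.96/28 (H2) depth=28
  ? 158.0.5.223  path d0:H3→d1:-→d2:-→d3:-→d4:-→d5:-→d6:-→d7:-→d8:H0  best=H0
  + 84.199.231.0/24 (H1) depth=24
  + 84.199.0.0/16 (H0) depth=16
  + 84.199.228.0/22 (H1) depth=22
  + 158.160.0.0/12 (H2) depth=12
  + 158.174.48.0/20 (H1) depth=20
  + 0.0.0.0/0 (H2) depth=0
  + 158.0.0.0/8 (H3) depth=8
  del 84.199.0.0/16 (clear depth 16)
  ? 158.4.227.31  path d0:H2→d1:-→d2:-→d3:-→d4:-→d5:-→d6:-→d7:-→d8:H3  best=H3
  ? 58.192.205.135  path d0:H2→d1:-  best=H2
  + 84.128.0.0/9 (H3) depth=9
  + 156.0.0.0/6 (H0) depth=6

== LOOKUPS ==
["H0","H3","H3","H0","H3","H2"]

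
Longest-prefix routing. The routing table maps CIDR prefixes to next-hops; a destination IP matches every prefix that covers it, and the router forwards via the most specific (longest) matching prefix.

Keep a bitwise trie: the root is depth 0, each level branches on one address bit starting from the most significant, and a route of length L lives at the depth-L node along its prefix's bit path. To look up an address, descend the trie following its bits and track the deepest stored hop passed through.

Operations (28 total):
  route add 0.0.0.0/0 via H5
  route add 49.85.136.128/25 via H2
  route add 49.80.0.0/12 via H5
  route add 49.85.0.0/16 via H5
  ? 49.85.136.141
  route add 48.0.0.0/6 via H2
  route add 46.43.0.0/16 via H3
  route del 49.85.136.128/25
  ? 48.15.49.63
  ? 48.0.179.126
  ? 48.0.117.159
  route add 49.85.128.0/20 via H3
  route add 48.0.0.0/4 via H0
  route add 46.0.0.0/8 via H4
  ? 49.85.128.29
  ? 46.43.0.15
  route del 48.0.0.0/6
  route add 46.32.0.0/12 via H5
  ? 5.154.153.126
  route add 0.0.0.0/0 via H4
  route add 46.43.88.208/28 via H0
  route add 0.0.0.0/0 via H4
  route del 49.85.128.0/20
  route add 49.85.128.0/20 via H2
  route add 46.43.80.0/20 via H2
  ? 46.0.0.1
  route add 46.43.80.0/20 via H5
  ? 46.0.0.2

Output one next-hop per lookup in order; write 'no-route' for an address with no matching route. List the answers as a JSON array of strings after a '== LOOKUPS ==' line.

Process each operation:
  add 0.0.0.0/0 -> H5 at depth 0
  add 49.85.136.128/25 -> H2 at depth 25
  add 49.80.0.0/12 -> H5 at depth 12
  add 49.85.0.0/16 -> H5 at depth 16
  lookup 49.85.136.141: bits 0011000101010101100010001 walk d0:H5→d1:-→d2:-→d3:-→d4:-→d5:-→d6:-→d7:-→d8:-→d9:-→d10:-→d11:-→d12:H5→d13:-→d14:-→d15:-→d16:H5→d17:-→d18:-→d19:-→d20:-→d21:-→d22:-→d23:-→d24:-→d25:H2 -> H2
  add 48.0.0.0/6 -> H2 at depth 6
  add 46.43.0.0/16 -> H3 at depth 16
  - 49.85.136.128/25 clear@25
  lookup 48.15.49.63: bits 0011000 walk d0:H5→d1:-→d2:-→d3:-→d4:-→d5:-→d6:H2→d7:- -> H2
  lookup 48.0.179.126: bits 0011000 walk d0:H5→d1:-→d2:-→d3:-→d4:-→d5:-→d6:H2→d7:- -> H2
  lookup 48.0.117.159: bits 0011000 walk d0:H5→d1:-→d2:-→d3:-→d4:-→d5:-→d6:H2→d7:- -> H2
  add 49.85.128.0/20 -> H3 at depth 20
  add 48.0.0.0/4 -> H0 at depth 4
  add 46.0.0.0/8 -> H4 at depth 8
  lookup 49.85.128.29: bits 00110001010101011000 walk d0:H5→d1:-→d2:-→d3:-→d4:H0→d5:-→d6:H2→d7:-→d8:-→d9:-→d10:-→d11:-→d12:H5→d13:-→d14:-→d15:-→d16:H5→d17:-→d18:-→d19:-→d20:H3 -> H3
  lookup 46.43.0.15: bits 0010111000101011 walk d0:H5→d1:-→d2:-→d3:-→d4:-→d5:-→d6:-→d7:-→d8:H4→d9:-→d10:-→d11:-→d12:-→d13:-→d14:-→d15:-→d16:H3 -> H3
  - 48.0.0.0/6 clear@6
  add 46.32.0.0/12 -> H5 at depth 12
  lookup 5.154.153.126: bits 00 walk d0:H5→d1:-→d2:- -> H5
  add 0.0.0.0/0 -> H4 at depth 0
  add 46.43.88.208/28 -> H0 at depth 28
  add 0.0.0.0/0 -> H4 at depth 0
  - 49.85.128.0/20 clear@20
  add 49.85.128.0/20 -> H2 at depth 20
  add 46.43.80.0/20 -> H2 at depth 20
  lookup 46.0.0.1: bits 0010111000 walk d0:H4→d1:-→d2:-→d3:-→d4:-→d5:-→d6:-→d7:-→d8:H4→d9:-→d10:- -> H4
  add 46.43.80.0/20 -> H5 at depth 20
  lookup 46.0.0.2: bits 0010111000 walk d0:H4→d1:-→d2:-→d3:-→d4:-→d5:-→d6:-→d7:-→d8:H4→d9:-→d10:- -> H4

== LOOKUPS ==
["H2","H2","H2","H2","H3","H3","H5","H4","H4"]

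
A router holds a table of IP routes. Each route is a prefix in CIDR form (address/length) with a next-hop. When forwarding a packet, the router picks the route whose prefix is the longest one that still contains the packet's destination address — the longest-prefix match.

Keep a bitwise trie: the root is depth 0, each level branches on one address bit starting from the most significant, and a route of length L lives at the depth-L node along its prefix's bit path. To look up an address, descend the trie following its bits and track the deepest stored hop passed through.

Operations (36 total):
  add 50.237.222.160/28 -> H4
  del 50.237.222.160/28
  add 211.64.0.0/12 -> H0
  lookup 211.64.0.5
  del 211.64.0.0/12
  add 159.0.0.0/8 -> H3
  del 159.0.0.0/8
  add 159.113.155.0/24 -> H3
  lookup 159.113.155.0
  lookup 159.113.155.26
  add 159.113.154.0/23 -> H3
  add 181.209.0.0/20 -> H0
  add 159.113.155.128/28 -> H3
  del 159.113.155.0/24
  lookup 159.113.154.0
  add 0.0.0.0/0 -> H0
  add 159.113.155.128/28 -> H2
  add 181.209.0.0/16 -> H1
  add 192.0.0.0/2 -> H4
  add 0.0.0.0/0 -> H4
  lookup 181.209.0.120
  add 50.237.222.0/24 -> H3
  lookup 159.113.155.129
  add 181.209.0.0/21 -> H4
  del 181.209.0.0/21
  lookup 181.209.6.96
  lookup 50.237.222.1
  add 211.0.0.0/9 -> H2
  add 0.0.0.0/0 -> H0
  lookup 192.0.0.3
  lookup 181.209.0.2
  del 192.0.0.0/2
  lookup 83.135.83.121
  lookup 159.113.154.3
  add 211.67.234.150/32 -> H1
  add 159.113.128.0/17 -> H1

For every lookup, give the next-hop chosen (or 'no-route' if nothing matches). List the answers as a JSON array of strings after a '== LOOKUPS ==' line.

Process each operation:
  + 50.237.222.160/28 (H4) depth=28
  - 50.237.222.160/28 clear@28
  + 211.64.0.0/12 (H0) depth=12
  lookup 211.64.0.5: bits 110100110100 walk d0:-→d1:-→d2:-→d3:-→d4:-→d5:-→d6:-→d7:-→d8:-→d9:-→d10:-→d11:-→d12:H0 -> H0
  - 211.64.0.0/12 clear@12
  + 159.0.0.0/8 (H3) depth=8
  - 159.0.0.0/8 clear@8
  + 159.113.155.0/24 (H3) depth=24
  lookup 159.113.155.0: bits 100111110111000110011011 walk d0:-→d1:-→d2:-→d3:-→d4:-→d5:-→d6:-→d7:-→d8:-→d9:-→d10:-→d11:-→d12:-→d13:-→d14:-→d15:-→d16:-→d17:-→d18:-→d19:-→d20:-→d21:-→d22:-→d23:-→d24:H3 -> H3
  lookup 159.113.155.26: bits 100111110111000110011011 walk d0:-→d1:-→d2:-→d3:-→d4:-→d5:-→d6:-→d7:-→d8:-→d9:-→d10:-→d11:-→d12:-→d13:-→d14:-→d15:-→d16:-→d17:-→d18:-→d19:-→d20:-→d21:-→d22:-→d23:-→d24:H3 -> H3
  + 159.113.154.0/23 (H3) depth=23
  + 181.209.0.0/20 (H0) depth=20
  + 159.113.155.128/28 (H3) depth=28
  - 159.113.155.0/24 clear@24
  lookup 159.113.154.0: bits 10011111011100011001101 walk d0:-→d1:-→d2:-→d3:-→d4:-→d5:-→d6:-→d7:-→d8:-→d9:-→d10:-→d11:-→d12:-→d13:-→d14:-→d15:-→d16:-→d17:-→d18:-→d19:-→d20:-→d21:-→d22:-→d23:H3 -> H3
  + 0.0.0.0/0 (H0) depth=0
  + 159.113.155.128/28 (H2) depth=28
  + 181.209.0.0/16 (H1) depth=16
  + 192.0.0.0/2 (H4) depth=2
  + 0.0.0.0/0 (H4) depth=0
  lookup 181.209.0.120: bits 10110101110100010000 walk d0:H4→d1:-→d2:-→d3:-→d4:-→d5:-→d6:-→d7:-→d8:-→d9:-→d10:-→d11:-→d12:-→d13:-→d14:-→d15:-→d16:H1→d17:-→d18:-→d19:-→d20:H0 -> H0
  + 50.237.222.0/24 (H3) depth=24
  lookup 159.113.155.129: bits 1001111101110001100110111000 walk d0:H4→d1:-→d2:-→d3:-→d4:-→d5:-→d6:-→d7:-→d8:-→d9:-→d10:-→d11:-→d12:-→d13:-→d14:-→d15:-→d16:-→d17:-→d18:-→d19:-→d20:-→d21:-→d22:-→d23:H3→d24:-→d25:-→d26:-→d27:-→d28:H2 -> H2
  + 181.209.0.0/21 (H4) depth=21
  - 181.209.0.0/21 clear@21
  lookup 181.209.6.96: bits 101101011101000100000 walk d0:H4→d1:-→d2:-→d3:-→d4:-→d5:-→d6:-→d7:-→d8:-→d9:-→d10:-→d11:-→d12:-→d13:-→d14:-→d15:-→d16:H1→d17:-→d18:-→d19:-→d20:H0→d21:- -> H0
  lookup 50.237.222.1: bits 001100101110110111011110 walk d0:H4→d1:-→d2:-→d3:-→d4:-→d5:-→d6:-→d7:-→d8:-→d9:-→d10:-→d11:-→d12:-→d13:-→d14:-→d15:-→d16:-→d17:-→d18:-→d19:-→d20:-→d21:-→d22:-→d23:-→d24:H3 -> H3
  + 211.0.0.0/9 (H2) depth=9
  + 0.0.0.0/0 (H0) depth=0
  lookup 192.0.0.3: bits 110 walk d0:H0→d1:-→d2:H4→d3:- -> H4
  lookup 181.209.0.2: bits 101101011101000100000 walk d0:H0→d1:-→d2:-→d3:-→d4:-→d5:-→d6:-→d7:-→d8:-→d9:-→d10:-→d11:-→d12:-→d13:-→d14:-→d15:-→d16:H1→d17:-→d18:-→d19:-→d20:H0→d21:- -> H0
  - 192.0.0.0/2 clear@2
  lookup 83.135.83.121: bits 0 walk d0:H0→d1:- -> H0
  lookup 159.113.154.3: bits 10011111011100011001101 walk d0:H0→d1:-→d2:-→d3:-→d4:-→d5:-→d6:-→d7:-→d8:-→d9:-→d10:-→d11:-→d12:-→d13:-→d14:-→d15:-→d16:-→d17:-→d18:-→d19:-→d20:-→d21:-→d22:-→d23:H3 -> H3
  + 211.67.234.150/32 (H1) depth=32
  + 159.113.128.0/17 (H1) depth=17

== LOOKUPS ==
["H0","H3","H3","H3","H0","H2","H0","H3","H4","H0","H0","H3"]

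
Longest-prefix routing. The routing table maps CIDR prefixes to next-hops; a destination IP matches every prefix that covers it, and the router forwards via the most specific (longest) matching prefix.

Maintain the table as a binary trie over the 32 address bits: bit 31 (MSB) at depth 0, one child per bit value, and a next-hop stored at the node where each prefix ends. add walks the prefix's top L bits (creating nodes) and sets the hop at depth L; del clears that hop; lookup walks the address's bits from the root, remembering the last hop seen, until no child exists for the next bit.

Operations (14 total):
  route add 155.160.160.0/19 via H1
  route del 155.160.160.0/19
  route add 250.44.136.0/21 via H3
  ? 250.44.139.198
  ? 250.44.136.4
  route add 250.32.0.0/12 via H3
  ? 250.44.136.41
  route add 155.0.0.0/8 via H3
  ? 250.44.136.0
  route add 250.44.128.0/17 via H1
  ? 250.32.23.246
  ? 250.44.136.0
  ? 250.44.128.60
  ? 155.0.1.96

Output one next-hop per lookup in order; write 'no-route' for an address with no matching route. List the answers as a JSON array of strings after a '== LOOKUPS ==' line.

Apply in order:
  add 155.160.160.0/19 -> H1 at depth 19
  del 155.160.160.0/19 (clear depth 19)
  add 250.44.136.0/21 -> H3 at depth 21
  ? 250.44.139.198  path d0:-→d1:-→d2:-→d3:-→d4:-→d5:-→d6:-→d7:-→d8:-→d9:-→d10:-→d11:-→d12:-→d13:-→d14:-→d15:-→d16:-→d17:-→d18:-→d19:-→d20:-→d21:H3  best=H3
  ? 250.44.136.4  path d0:-→d1:-→d2:-→d3:-→d4:-→d5:-→d6:-→d7:-→d8:-→d9:-→d10:-→d11:-→d12:-→d13:-→d14:-→d15:-→d16:-→d17:-→d18:-→d19:-→d20:-→d21:H3  best=H3
  add 250.32.0.0/12 -> H3 at depth 12
  ? 250.44.136.41  path d0:-→d1:-→d2:-→d3:-→d4:-→d5:-→d6:-→d7:-→d8:-→d9:-→d10:-→d11:-→d12:H3→d13:-→d14:-→d15:-→d16:-→d17:-→d18:-→d19:-→d20:-→d21:H3  best=H3
  add 155.0.0.0/8 -> H3 at depth 8
  ? 250.44.136.0  path d0:-→d1:-→d2:-→d3:-→d4:-→d5:-→d6:-→d7:-→d8:-→d9:-→d10:-→d11:-→d12:H3→d13:-→d14:-→d15:-→d16:-→d17:-→d18:-→d19:-→d20:-→d21:H3  best=H3
  add 250.44.128.0/17 -> H1 at depth 17
  ? 250.32.23.246  path d0:-→d1:-→d2:-→d3:-→d4:-→d5:-→d6:-→d7:-→d8:-→d9:-→d10:-→d11:-→d12:H3  best=H3
  ? 250.44.136.0  path d0:-→d1:-→d2:-→d3:-→d4:-→d5:-→d6:-→d7:-→d8:-→d9:-→d10:-→d11:-→d12:H3→d13:-→d14:-→d15:-→d16:-→d17:H1→d18:-→d19:-→d20:-→d21:H3  best=H3
  ? 250.44.128.60  path d0:-→d1:-→d2:-→d3:-→d4:-→d5:-→d6:-→d7:-→d8:-→d9:-→d10:-→d11:-→d12:H3→d13:-→d14:-→d15:-→d16:-→d17:H1→d18:-→d19:-→d20:-  best=H1
  ? 155.0.1.96  path d0:-→d1:-→d2:-→d3:-→d4:-→d5:-→d6:-→d7:-→d8:H3  best=H3

== LOOKUPS ==
["H3","H3","H3","H3","H3","H3","H1","H3"]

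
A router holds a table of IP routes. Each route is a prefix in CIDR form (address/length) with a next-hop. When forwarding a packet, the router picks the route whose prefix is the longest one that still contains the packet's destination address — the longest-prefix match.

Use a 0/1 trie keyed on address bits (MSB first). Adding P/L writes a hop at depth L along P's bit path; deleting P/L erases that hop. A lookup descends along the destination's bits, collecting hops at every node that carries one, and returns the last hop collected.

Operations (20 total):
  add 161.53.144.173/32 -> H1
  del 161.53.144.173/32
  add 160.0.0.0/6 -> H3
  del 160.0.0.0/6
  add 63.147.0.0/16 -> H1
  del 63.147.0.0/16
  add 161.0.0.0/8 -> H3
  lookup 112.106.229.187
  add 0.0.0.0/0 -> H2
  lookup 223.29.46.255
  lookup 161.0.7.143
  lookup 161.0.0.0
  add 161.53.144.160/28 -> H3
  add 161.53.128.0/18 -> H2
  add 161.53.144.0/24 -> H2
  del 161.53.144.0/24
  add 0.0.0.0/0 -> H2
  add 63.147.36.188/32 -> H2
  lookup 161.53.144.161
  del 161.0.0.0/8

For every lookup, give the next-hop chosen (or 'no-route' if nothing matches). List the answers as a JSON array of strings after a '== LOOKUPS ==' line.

Apply in order:
  + 161.53.144.173/32 (H1) depth=32
  del 161.53.144.173/32 (clear depth 32)
  + 160.0.0.0/6 (H3) depth=6
  del 160.0.0.0/6 (clear depth 6)
  + 63.147.0.0/16 (H1) depth=16
  del 63.147.0.0/16 (clear depth 16)
  + 161.0.0.0/8 (H3) depth=8
  Q 112.106.229.187: descend 0 ; hops seen [∅] ; pick no-route
  + 0.0.0.0/0 (H2) depth=0
  Q 223.29.46.255: descend 1 ; hops seen [H2] ; pick H2
  Q 161.0.7.143: descend 1010000100 ; hops seen [H2,H3] ; pick H3
  Q 161.0.0.0: descend 1010000100 ; hops seen [H2,H3] ; pick H3
  + 161.53.144.160/28 (H3) depth=28
  + 161.53.128.0/18 (H2) depth=18
  + 161.53.144.0/24 (H2) depth=24
  del 161.53.144.0/24 (clear depth 24)
  + 0.0.0.0/0 (H2) depth=0
  + 63.147.36.188/32 (H2) depth=32
  Q 161.53.144.161: descend 1010000100110101100100001010 ; hops seen [H2,H3,H2,H3] ; pick H3
  del 161.0.0.0/8 (clear depth 8)

== LOOKUPS ==
["no-route","H2","H3","H3","H3"]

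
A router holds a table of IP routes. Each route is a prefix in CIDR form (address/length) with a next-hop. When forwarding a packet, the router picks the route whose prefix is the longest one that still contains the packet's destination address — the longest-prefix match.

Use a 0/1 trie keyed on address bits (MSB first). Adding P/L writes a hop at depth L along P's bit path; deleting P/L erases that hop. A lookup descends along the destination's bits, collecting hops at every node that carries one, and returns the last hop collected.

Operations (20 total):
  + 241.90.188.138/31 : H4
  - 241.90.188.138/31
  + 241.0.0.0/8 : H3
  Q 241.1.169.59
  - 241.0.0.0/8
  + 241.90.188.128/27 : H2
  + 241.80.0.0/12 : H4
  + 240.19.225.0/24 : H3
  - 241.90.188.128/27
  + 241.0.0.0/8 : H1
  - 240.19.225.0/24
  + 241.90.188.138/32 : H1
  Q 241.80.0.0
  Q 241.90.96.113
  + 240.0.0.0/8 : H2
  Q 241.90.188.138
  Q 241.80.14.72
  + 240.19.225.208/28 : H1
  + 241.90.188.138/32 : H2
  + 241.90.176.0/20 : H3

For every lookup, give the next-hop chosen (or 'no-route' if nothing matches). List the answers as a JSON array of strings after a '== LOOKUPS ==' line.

Trace:
  add 241.90.188.138/31 -> H4 at depth 31
  del 241.90.188.138/31 (clear depth 31)
  add 241.0.0.0/8 -> H3 at depth 8
  ? 241.1.169.59  path d0:-→d1:-→d2:-→d3:-→d4:-→d5:-→d6:-→d7:-→d8:H3→d9:-  best=H3
  del 241.0.0.0/8 (clear depth 8)
  add 241.90.188.128/27 -> H2 at depth 27
  add 241.80.0.0/12 -> H4 at depth 12
  add 240.19.225.0/24 -> H3 at depth 24
  del 241.90.188.128/27 (clear depth 27)
  add 241.0.0.0/8 -> H1 at depth 8
  del 240.19.225.0/24 (clear depth 24)
  add 241.90.188.138/32 -> H1 at depth 32
  ? 241.80.0.0  path d0:-→d1:-→d2:-→d3:-→d4:-→d5:-→d6:-→d7:-→d8:H1→d9:-→d10:-→d11:-→d12:H4  best=H4
  ? 241.90.96.113  path d0:-→d1:-→d2:-→d3:-→d4:-→d5:-→d6:-→d7:-→d8:H1→d9:-→d10:-→d11:-→d12:H4→d13:-→d14:-→d15:-→d16:-  best=H4
  add 240.0.0.0/8 -> H2 at depth 8
  ? 241.90.188.138  path d0:-→d1:-→d2:-→d3:-→d4:-→d5:-→d6:-→d7:-→d8:H1→d9:-→d10:-→d11:-→d12:H4→d13:-→d14:-→d15:-→d16:-→d17:-→d18:-→d19:-→d20:-→d21:-→d22:-→d23:-→d24:-→d25:-→d26:-→d27:-→d28:-→d29:-→d30:-→d31:-→d32:H1  best=H1
  ? 241.80.14.72  path d0:-→d1:-→d2:-→d3:-→d4:-→d5:-→d6:-→d7:-→d8:H1→d9:-→d10:-→d11:-→d12:H4  best=H4
  add 240.19.225.208/28 -> H1 at depth 28
  add 241.90.188.138/32 -> H2 at depth 32
  add 241.90.176.0/20 -> H3 at depth 20

== LOOKUPS ==
["H3","H4","H4","H1","H4"]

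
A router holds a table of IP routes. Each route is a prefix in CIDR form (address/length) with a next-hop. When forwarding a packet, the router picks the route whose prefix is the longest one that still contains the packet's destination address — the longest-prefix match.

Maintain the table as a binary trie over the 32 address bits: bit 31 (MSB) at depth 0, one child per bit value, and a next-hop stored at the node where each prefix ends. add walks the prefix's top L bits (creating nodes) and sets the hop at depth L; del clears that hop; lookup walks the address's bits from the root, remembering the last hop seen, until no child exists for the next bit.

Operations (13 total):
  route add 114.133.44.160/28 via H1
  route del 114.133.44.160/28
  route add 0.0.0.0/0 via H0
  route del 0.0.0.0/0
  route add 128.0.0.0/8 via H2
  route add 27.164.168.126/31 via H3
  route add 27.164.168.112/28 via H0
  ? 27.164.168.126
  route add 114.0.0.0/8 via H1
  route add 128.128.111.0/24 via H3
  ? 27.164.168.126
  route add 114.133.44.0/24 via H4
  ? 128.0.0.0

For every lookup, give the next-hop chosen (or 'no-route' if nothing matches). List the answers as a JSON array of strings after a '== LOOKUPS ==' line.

Trace:
  + 114.133.44.160/28 (H1) depth=28
  del 114.133.44.160/28 (clear depth 28)
  + 0.0.0.0/0 (H0) depth=0
  del 0.0.0.0/0 (clear depth 0)
  + 128.0.0.0/8 (H2) depth=8
  + 27.164.168.126/31 (H3) depth=31
  + 27.164.168.112/28 (H0) depth=28
  Q 27.164.168.126: descend 0001101110100100101010000111111 ; hops seen [H0,H3] ; pick H3
  + 114.0.0.0/8 (H1) depth=8
  + 128.128.111.0/24 (H3) depth=24
  Q 27.164.168.126: descend 0001101110100100101010000111111 ; hops seen [H0,H3] ; pick H3
  + 114.133.44.0/24 (H4) depth=24
  Q 128.0.0.0: descend 10000000 ; hops seen [H2] ; pick H2

== LOOKUPS ==
["H3","H3","H2"]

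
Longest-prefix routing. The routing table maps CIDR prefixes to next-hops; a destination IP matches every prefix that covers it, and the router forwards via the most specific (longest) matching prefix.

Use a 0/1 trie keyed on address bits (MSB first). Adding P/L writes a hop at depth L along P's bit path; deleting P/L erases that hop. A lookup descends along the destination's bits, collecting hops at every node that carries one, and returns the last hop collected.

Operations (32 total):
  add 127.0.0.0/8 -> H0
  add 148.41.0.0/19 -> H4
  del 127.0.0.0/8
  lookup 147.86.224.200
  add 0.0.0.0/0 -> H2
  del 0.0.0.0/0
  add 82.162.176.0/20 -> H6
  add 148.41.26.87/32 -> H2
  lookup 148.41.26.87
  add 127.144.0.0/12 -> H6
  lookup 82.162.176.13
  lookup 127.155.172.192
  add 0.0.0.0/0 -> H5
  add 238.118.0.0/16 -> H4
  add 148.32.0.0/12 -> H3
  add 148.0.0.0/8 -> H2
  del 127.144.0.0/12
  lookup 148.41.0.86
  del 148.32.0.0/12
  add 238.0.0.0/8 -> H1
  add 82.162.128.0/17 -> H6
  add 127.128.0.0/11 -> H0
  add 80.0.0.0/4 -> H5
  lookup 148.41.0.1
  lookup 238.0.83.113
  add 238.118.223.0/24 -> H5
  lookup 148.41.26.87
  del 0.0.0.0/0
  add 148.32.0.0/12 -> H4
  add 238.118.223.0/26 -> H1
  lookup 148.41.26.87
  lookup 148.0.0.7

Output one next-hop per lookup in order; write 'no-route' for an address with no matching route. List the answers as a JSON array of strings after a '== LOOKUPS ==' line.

Trace:
  add 127.0.0.0/8 -> H0 at depth 8
  add 148.41.0.0/19 -> H4 at depth 19
  - 127.0.0.0/8 clear@8
  ? 147.86.224.200  path d0:-→d1:-→d2:-→d3:-→d4:-→d5:-  best=no-route
  add 0.0.0.0/0 -> H2 at depth 0
  - 0.0.0.0/0 clear@0
  add 82.162.176.0/20 -> H6 at depth 20
  add 148.41.26.87/32 -> H2 at depth 32
  ? 148.41.26.87  path d0:-→d1:-→d2:-→d3:-→d4:-→d5:-→d6:-→d7:-→d8:-→d9:-→d10:-→d11:-→d12:-→d13:-→d14:-→d15:-→d16:-→d17:-→d18:-→d19:H4→d20:-→d21:-→d22:-→d23:-→d24:-→d25:-→d26:-→d27:-→d28:-→d29:-→d30:-→d31:-→d32:H2  best=H2
  add 127.144.0.0/12 -> H6 at depth 12
  ? 82.162.176.13  path d0:-→d1:-→d2:-→d3:-→d4:-→d5:-→d6:-→d7:-→d8:-→d9:-→d10:-→d11:-→d12:-→d13:-→d14:-→d15:-→d16:-→d17:-→d18:-→d19:-→d20:H6  best=H6
  ? 127.155.172.192  path d0:-→d1:-→d2:-→d3:-→d4:-→d5:-→d6:-→d7:-→d8:-→d9:-→d10:-→d11:-→d12:H6  best=H6
  add 0.0.0.0/0 -> H5 at depth 0
  add 238.118.0.0/16 -> H4 at depth 16
  add 148.32.0.0/12 -> H3 at depth 12
  add 148.0.0.0/8 -> H2 at depth 8
  - 127.144.0.0/12 clear@12
  ? 148.41.0.86  path d0:H5→d1:-→d2:-→d3:-→d4:-→d5:-→d6:-→d7:-→d8:H2→d9:-→d10:-→d11:-→d12:H3→d13:-→d14:-→d15:-→d16:-→d17:-→d18:-→d19:H4  best=H4
  - 148.32.0.0/12 clear@12
  add 238.0.0.0/8 -> H1 at depth 8
  add 82.162.128.0/17 -> H6 at depth 17
  add 127.128.0.0/11 -> H0 at depth 11
  add 80.0.0.0/4 -> H5 at depth 4
  ? 148.41.0.1  path d0:H5→d1:-→d2:-→d3:-→d4:-→d5:-→d6:-→d7:-→d8:H2→d9:-→d10:-→d11:-→d12:-→d13:-→d14:-→d15:-→d16:-→d17:-→d18:-→d19:H4  best=H4
  ? 238.0.83.113  path d0:H5→d1:-→d2:-→d3:-→d4:-→d5:-→d6:-→d7:-→d8:H1→d9:-  best=H1
  add 238.118.223.0/24 -> H5 at depth 24
  ? 148.41.26.87  path d0:H5→d1:-→d2:-→d3:-→d4:-→d5:-→d6:-→d7:-→d8:H2→d9:-→d10:-→d11:-→d12:-→d13:-→d14:-→d15:-→d16:-→d17:-→d18:-→d19:H4→d20:-→d21:-→d22:-→d23:-→d24:-→d25:-→d26:-→d27:-→d28:-→d29:-→d30:-→d31:-→d32:H2  best=H2
  - 0.0.0.0/0 clear@0
  add 148.32.0.0/12 -> H4 at depth 12
  add 238.118.223.0/26 -> H1 at depth 26
  ? 148.41.26.87  path d0:-→d1:-→d2:-→d3:-→d4:-→d5:-→d6:-→d7:-→d8:H2→d9:-→d10:-→d11:-→d12:H4→d13:-→d14:-→d15:-→d16:-→d17:-→d18:-→d19:H4→d20:-→d21:-→d22:-→d23:-→d24:-→d25:-→d26:-→d27:-→d28:-→d29:-→d30:-→d31:-→d32:H2  best=H2
  ? 148.0.0.7  path d0:-→d1:-→d2:-→d3:-→d4:-→d5:-→d6:-→d7:-→d8:H2→d9:-→d10:-  best=H2

== LOOKUPS ==
["no-route","H2","H6","H6","H4","H4","H1","H2","H2","H2"]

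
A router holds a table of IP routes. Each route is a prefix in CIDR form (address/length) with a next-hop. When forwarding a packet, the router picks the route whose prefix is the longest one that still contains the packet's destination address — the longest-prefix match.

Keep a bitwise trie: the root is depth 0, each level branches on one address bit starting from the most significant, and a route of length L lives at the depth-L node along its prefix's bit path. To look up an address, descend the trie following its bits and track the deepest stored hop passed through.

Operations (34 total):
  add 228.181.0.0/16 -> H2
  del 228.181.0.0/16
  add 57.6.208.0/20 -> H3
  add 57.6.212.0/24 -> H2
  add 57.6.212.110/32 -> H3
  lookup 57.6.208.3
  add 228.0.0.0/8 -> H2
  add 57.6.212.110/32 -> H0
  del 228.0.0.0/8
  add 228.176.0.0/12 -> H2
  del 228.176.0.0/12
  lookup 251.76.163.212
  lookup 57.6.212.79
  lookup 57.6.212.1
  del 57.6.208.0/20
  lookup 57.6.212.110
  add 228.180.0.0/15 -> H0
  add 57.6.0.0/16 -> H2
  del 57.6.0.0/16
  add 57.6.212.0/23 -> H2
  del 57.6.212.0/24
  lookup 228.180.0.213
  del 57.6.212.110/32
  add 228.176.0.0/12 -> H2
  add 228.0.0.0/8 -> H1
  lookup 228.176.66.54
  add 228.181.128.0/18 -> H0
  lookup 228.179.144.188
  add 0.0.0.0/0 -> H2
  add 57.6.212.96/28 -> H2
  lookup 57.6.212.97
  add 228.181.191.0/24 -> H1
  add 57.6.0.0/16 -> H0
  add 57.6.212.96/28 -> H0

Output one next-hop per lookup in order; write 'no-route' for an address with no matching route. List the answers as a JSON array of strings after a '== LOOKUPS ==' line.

Apply in order:
  add 228.181.0.0/16 -> H2 at depth 16
  - 228.181.0.0/16 clear@16
  add 57.6.208.0/20 -> H3 at depth 20
  add 57.6.212.0/24 -> H2 at depth 24
  add 57.6.212.110/32 -> H3 at depth 32
  ? 57.6.208.3  path d0:-→d1:-→d2:-→d3:-→d4:-→d5:-→d6:-→d7:-→d8:-→d9:-→d10:-→d11:-→d12:-→d13:-→d14:-→d15:-→d16:-→d17:-→d18:-→d19:-→d20:H3→d21:-  best=H3
  add 228.0.0.0/8 -> H2 at depth 8
  add 57.6.212.110/32 -> H0 at depth 32
  - 228.0.0.0/8 clear@8
  add 228.176.0.0/12 -> H2 at depth 12
  - 228.176.0.0/12 clear@12
  ? 251.76.163.212  path d0:-→d1:-→d2:-→d3:-  best=no-route
  ? 57.6.212.79  path d0:-→d1:-→d2:-→d3:-→d4:-→d5:-→d6:-→d7:-→d8:-→d9:-→d10:-→d11:-→d12:-→d13:-→d14:-→d15:-→d16:-→d17:-→d18:-→d19:-→d20:H3→d21:-→d22:-→d23:-→d24:H2→d25:-→d26:-  best=H2
  ? 57.6.212.1  path d0:-→d1:-→d2:-→d3:-→d4:-→d5:-→d6:-→d7:-→d8:-→d9:-→d10:-→d11:-→d12:-→d13:-→d14:-→d15:-→d16:-→d17:-→d18:-→d19:-→d20:H3→d21:-→d22:-→d23:-→d24:H2→d25:-  best=H2
  - 57.6.208.0/20 clear@20
  ? 57.6.212.110  path d0:-→d1:-→d2:-→d3:-→d4:-→d5:-→d6:-→d7:-→d8:-→d9:-→d10:-→d11:-→d12:-→d13:-→d14:-→d15:-→d16:-→d17:-→d18:-→d19:-→d20:-→d21:-→d22:-→d23:-→d24:H2→d25:-→d26:-→d27:-→d28:-→d29:-→d30:-→d31:-→d32:H0  best=H0
  add 228.180.0.0/15 -> H0 at depth 15
  add 57.6.0.0/16 -> H2 at depth 16
  - 57.6.0.0/16 clear@16
  add 57.6.212.0/23 -> H2 at depth 23
  - 57.6.212.0/24 clear@24
  ? 228.180.0.213  path d0:-→d1:-→d2:-→d3:-→d4:-→d5:-→d6:-→d7:-→d8:-→d9:-→d10:-→d11:-→d12:-→d13:-→d14:-→d15:H0  best=H0
  - 57.6.212.110/32 clear@32
  add 228.176.0.0/12 -> H2 at depth 12
  add 228.0.0.0/8 -> H1 at depth 8
  ? 228.176.66.54  path d0:-→d1:-→d2:-→d3:-→d4:-→d5:-→d6:-→d7:-→d8:H1→d9:-→d10:-→d11:-→d12:H2→d13:-  best=H2
  add 228.181.128.0/18 -> H0 at depth 18
  ? 228.179.144.188  path d0:-→d1:-→d2:-→d3:-→d4:-→d5:-→d6:-→d7:-→d8:H1→d9:-→d10:-→d11:-→d12:H2→d13:-  best=H2
  add 0.0.0.0/0 -> H2 at depth 0
  add 57.6.212.96/28 -> H2 at depth 28
  ? 57.6.212.97  path d0:H2→d1:-→d2:-→d3:-→d4:-→d5:-→d6:-→d7:-→d8:-→d9:-→d10:-→d11:-→d12:-→d13:-→d14:-→d15:-→d16:-→d17:-→d18:-→d19:-→d20:-→d21:-→d22:-→d23:H2→d24:-→d25:-→d26:-→d27:-→d28:H2  best=H2
  add 228.181.191.0/24 -> H1 at depth 24
  add 57.6.0.0/16 -> H0 at depth 16
  add 57.6.212.96/28 -> H0 at depth 28

== LOOKUPS ==
["H3","no-route","H2","H2","H0","H0","H2","H2","H2"]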